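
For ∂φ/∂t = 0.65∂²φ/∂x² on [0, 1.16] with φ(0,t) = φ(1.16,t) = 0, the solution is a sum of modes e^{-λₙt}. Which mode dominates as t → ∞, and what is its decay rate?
Eigenvalues: λₙ = 0.65n²π²/1.16².
First three modes:
  n=1: λ₁ = 0.65π²/1.16² ≈ 4.768
  n=2: λ₂ = 2.6π²/1.16² ≈ 19.07 (4× faster decay)
  n=3: λ₃ = 5.85π²/1.16² ≈ 42.908 (9× faster decay)
As t → ∞, higher modes decay exponentially faster. The n=1 mode dominates: φ ~ c₁ sin(πx/1.16) e^{-λ₁t}.
Decay rate: λ₁ = 0.65π²/1.16² ≈ 4.768.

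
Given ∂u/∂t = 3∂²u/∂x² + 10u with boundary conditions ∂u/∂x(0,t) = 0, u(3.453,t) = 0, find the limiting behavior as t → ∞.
u grows unboundedly. Reaction dominates diffusion (r=10 > κπ²/(4L²)≈0.62); solution grows exponentially.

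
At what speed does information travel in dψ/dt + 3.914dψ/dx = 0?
Speed = 3.914. Information travels along x - 3.914t = const (rightward).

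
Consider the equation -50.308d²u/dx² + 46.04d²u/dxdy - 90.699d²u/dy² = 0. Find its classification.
Elliptic. (A = -50.308, B = 46.04, C = -90.699 gives B² - 4AC = -16131.859568.)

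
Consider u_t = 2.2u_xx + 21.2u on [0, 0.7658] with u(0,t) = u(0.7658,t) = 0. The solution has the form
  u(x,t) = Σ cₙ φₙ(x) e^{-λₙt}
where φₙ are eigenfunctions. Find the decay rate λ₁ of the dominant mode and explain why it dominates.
Eigenvalues: λₙ = 2.2n²π²/0.7658² - 21.2.
First three modes:
  n=1: λ₁ = 2.2π²/0.7658² - 21.2 ≈ 15.825
  n=2: λ₂ = 8.8π²/0.7658² - 21.2 ≈ 126.899
  n=3: λ₃ = 19.8π²/0.7658² - 21.2 ≈ 312.022
Since 2.2π²/0.7658² ≈ 37.025 > 21.2, all λₙ > 0.
The n=1 mode decays slowest → dominates as t → ∞.
Asymptotic: u ~ c₁ sin(πx/0.7658) e^{-λ₁t} with decay rate λ₁ ≈ 15.825.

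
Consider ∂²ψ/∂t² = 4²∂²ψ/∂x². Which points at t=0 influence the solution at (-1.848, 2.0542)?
Domain of dependence: [-10.0648, 6.3688]. Signals travel at speed 4, so data within |x - -1.848| ≤ 4·2.0542 = 8.2168 can reach the point.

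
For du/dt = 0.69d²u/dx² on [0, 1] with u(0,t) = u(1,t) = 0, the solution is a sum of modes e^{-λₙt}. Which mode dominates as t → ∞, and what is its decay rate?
Eigenvalues: λₙ = 0.69n²π².
First three modes:
  n=1: λ₁ = 0.69π² ≈ 6.81
  n=2: λ₂ = 2.76π² ≈ 27.24 (4× faster decay)
  n=3: λ₃ = 6.21π² ≈ 61.29 (9× faster decay)
As t → ∞, higher modes decay exponentially faster. The n=1 mode dominates: u ~ c₁ sin(πx) e^{-λ₁t}.
Decay rate: λ₁ = 0.69π² ≈ 6.81.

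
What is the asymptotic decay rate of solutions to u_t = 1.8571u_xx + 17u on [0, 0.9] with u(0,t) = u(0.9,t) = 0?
Eigenvalues: λₙ = 1.8571n²π²/0.9² - 17.
First three modes:
  n=1: λ₁ = 1.8571π²/0.9² - 17 ≈ 5.628
  n=2: λ₂ = 7.4284π²/0.9² - 17 ≈ 73.513
  n=3: λ₃ = 16.7139π²/0.9² - 17 ≈ 186.654
Since 1.8571π²/0.9² ≈ 22.628 > 17, all λₙ > 0.
The n=1 mode decays slowest → dominates as t → ∞.
Asymptotic: u ~ c₁ sin(πx/0.9) e^{-λ₁t} with decay rate λ₁ ≈ 5.628.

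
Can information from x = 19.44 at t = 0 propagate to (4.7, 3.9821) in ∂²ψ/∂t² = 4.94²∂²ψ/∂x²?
Yes. The domain of dependence is [-14.971574, 24.371574], and 19.44 ∈ [-14.971574, 24.371574].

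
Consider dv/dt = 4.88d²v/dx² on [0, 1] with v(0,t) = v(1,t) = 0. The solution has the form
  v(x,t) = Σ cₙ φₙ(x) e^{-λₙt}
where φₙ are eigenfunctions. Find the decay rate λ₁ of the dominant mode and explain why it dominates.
Eigenvalues: λₙ = 4.88n²π².
First three modes:
  n=1: λ₁ = 4.88π² ≈ 48.164
  n=2: λ₂ = 19.52π² ≈ 192.655 (4× faster decay)
  n=3: λ₃ = 43.92π² ≈ 433.473 (9× faster decay)
As t → ∞, higher modes decay exponentially faster. The n=1 mode dominates: v ~ c₁ sin(πx) e^{-λ₁t}.
Decay rate: λ₁ = 4.88π² ≈ 48.164.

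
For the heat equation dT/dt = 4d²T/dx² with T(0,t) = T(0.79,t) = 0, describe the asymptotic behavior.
T → 0. Heat diffuses out through both boundaries.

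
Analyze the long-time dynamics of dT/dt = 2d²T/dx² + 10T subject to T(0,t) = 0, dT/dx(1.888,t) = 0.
Long-time behavior: T grows unboundedly. Reaction dominates diffusion (r=10 > κπ²/(4L²)≈1.38); solution grows exponentially.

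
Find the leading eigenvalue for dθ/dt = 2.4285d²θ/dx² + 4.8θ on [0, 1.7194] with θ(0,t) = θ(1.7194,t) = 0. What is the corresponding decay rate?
Eigenvalues: λₙ = 2.4285n²π²/1.7194² - 4.8.
First three modes:
  n=1: λ₁ = 2.4285π²/1.7194² - 4.8 ≈ 3.307
  n=2: λ₂ = 9.714π²/1.7194² - 4.8 ≈ 27.63
  n=3: λ₃ = 21.8565π²/1.7194² - 4.8 ≈ 68.167
Since 2.4285π²/1.7194² ≈ 8.107 > 4.8, all λₙ > 0.
The n=1 mode decays slowest → dominates as t → ∞.
Asymptotic: θ ~ c₁ sin(πx/1.7194) e^{-λ₁t} with decay rate λ₁ ≈ 3.307.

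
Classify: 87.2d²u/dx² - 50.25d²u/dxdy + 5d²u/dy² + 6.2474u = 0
Hyperbolic (discriminant = 781.0625).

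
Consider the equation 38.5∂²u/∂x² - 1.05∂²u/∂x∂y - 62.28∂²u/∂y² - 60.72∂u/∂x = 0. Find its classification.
Hyperbolic. (A = 38.5, B = -1.05, C = -62.28 gives B² - 4AC = 9592.2225.)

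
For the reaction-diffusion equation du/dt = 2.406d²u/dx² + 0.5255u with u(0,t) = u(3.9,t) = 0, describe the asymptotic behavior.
u → 0. Diffusion dominates reaction (r=0.5255 < κπ²/L²≈1.56); solution decays.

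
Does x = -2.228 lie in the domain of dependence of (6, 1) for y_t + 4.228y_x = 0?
No. Only data at x = 1.772 affects (6, 1). Advection has one-way propagation along characteristics.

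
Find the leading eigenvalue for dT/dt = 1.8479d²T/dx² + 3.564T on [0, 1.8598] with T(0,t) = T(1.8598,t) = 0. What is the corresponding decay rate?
Eigenvalues: λₙ = 1.8479n²π²/1.8598² - 3.564.
First three modes:
  n=1: λ₁ = 1.8479π²/1.8598² - 3.564 ≈ 1.709
  n=2: λ₂ = 7.3916π²/1.8598² - 3.564 ≈ 17.527
  n=3: λ₃ = 16.6311π²/1.8598² - 3.564 ≈ 43.892
Since 1.8479π²/1.8598² ≈ 5.273 > 3.564, all λₙ > 0.
The n=1 mode decays slowest → dominates as t → ∞.
Asymptotic: T ~ c₁ sin(πx/1.8598) e^{-λ₁t} with decay rate λ₁ ≈ 1.709.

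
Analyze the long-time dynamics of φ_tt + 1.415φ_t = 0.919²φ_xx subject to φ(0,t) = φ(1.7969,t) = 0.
Long-time behavior: φ → 0. Damping (γ=1.415) dissipates energy; oscillations decay exponentially.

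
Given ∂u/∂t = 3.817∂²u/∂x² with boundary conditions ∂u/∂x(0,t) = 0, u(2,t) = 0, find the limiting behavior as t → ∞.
u → 0. Heat escapes through the Dirichlet boundary.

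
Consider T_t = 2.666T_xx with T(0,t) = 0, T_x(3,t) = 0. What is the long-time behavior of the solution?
As t → ∞, T → 0. Heat escapes through the Dirichlet boundary.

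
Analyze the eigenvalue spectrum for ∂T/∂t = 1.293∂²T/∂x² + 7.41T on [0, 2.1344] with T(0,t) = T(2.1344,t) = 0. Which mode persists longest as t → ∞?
Eigenvalues: λₙ = 1.293n²π²/2.1344² - 7.41.
First three modes:
  n=1: λ₁ = 1.293π²/2.1344² - 7.41 ≈ -4.609
  n=2: λ₂ = 5.172π²/2.1344² - 7.41 ≈ 3.795
  n=3: λ₃ = 11.637π²/2.1344² - 7.41 ≈ 17.801
Since 1.293π²/2.1344² ≈ 2.801 < 7.41, λ₁ < 0.
The n=1 mode grows fastest (−λₙ is largest for n=1) → dominates.
Asymptotic: T ~ c₁ sin(πx/2.1344) e^{4.609t} (exponential growth at rate −λ₁ ≈ 4.609).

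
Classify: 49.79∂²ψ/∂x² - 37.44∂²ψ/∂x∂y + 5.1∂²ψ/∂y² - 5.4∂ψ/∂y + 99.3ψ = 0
Hyperbolic (discriminant = 386.0376).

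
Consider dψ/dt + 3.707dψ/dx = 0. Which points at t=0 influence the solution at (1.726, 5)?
A single point: x = -16.809. The characteristic through (1.726, 5) is x - 3.707t = const, so x = 1.726 - 3.707·5 = -16.809.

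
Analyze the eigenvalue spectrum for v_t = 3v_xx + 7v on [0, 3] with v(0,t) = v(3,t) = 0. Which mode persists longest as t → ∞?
Eigenvalues: λₙ = 3n²π²/3² - 7.
First three modes:
  n=1: λ₁ = 3π²/3² - 7 ≈ -3.71
  n=2: λ₂ = 12π²/3² - 7 ≈ 6.159
  n=3: λ₃ = 27π²/3² - 7 ≈ 22.609
Since 3π²/3² ≈ 3.29 < 7, λ₁ < 0.
The n=1 mode grows fastest (−λₙ is largest for n=1) → dominates.
Asymptotic: v ~ c₁ sin(πx/3) e^{3.71t} (exponential growth at rate −λ₁ ≈ 3.71).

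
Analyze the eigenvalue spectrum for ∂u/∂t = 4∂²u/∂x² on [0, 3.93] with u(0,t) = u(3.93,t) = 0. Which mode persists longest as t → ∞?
Eigenvalues: λₙ = 4n²π²/3.93².
First three modes:
  n=1: λ₁ = 4π²/3.93² ≈ 2.556
  n=2: λ₂ = 16π²/3.93² ≈ 10.224 (4× faster decay)
  n=3: λ₃ = 36π²/3.93² ≈ 23.005 (9× faster decay)
As t → ∞, higher modes decay exponentially faster. The n=1 mode dominates: u ~ c₁ sin(πx/3.93) e^{-λ₁t}.
Decay rate: λ₁ = 4π²/3.93² ≈ 2.556.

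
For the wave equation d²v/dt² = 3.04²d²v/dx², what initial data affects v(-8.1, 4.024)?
Domain of dependence: [-20.33296, 4.13296]. Signals travel at speed 3.04, so data within |x - -8.1| ≤ 3.04·4.024 = 12.23296 can reach the point.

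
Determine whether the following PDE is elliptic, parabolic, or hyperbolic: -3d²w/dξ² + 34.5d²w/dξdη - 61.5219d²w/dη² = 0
Coefficients: A = -3, B = 34.5, C = -61.5219. B² - 4AC = 451.9872, which is positive, so the equation is hyperbolic.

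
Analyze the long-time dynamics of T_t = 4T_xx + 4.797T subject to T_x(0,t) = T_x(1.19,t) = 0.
Long-time behavior: T grows unboundedly. With Neumann BCs the constant mode has diffusion eigenvalue 0, so any r > 0 makes it grow like e^(4.797t); solution grows exponentially.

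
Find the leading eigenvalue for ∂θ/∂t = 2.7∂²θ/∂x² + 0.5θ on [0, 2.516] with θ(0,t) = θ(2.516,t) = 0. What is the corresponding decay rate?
Eigenvalues: λₙ = 2.7n²π²/2.516² - 0.5.
First three modes:
  n=1: λ₁ = 2.7π²/2.516² - 0.5 ≈ 3.71
  n=2: λ₂ = 10.8π²/2.516² - 0.5 ≈ 16.338
  n=3: λ₃ = 24.3π²/2.516² - 0.5 ≈ 37.387
Since 2.7π²/2.516² ≈ 4.21 > 0.5, all λₙ > 0.
The n=1 mode decays slowest → dominates as t → ∞.
Asymptotic: θ ~ c₁ sin(πx/2.516) e^{-λ₁t} with decay rate λ₁ ≈ 3.71.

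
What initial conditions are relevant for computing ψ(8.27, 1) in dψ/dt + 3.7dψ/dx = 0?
A single point: x = 4.57. The characteristic through (8.27, 1) is x - 3.7t = const, so x = 8.27 - 3.7·1 = 4.57.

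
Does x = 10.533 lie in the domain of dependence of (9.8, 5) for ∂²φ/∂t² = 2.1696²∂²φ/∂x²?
Yes. The domain of dependence is [-1.048, 20.648], and 10.533 ∈ [-1.048, 20.648].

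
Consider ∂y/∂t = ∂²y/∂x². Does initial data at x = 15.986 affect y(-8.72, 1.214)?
Yes, for any finite x. The heat equation has infinite propagation speed, so all initial data affects all points at any t > 0.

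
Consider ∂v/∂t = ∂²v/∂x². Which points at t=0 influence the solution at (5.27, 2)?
The entire real line. The heat equation has infinite propagation speed: any initial disturbance instantly affects all points (though exponentially small far away).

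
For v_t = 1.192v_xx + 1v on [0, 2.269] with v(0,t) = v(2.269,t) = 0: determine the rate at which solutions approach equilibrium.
Eigenvalues: λₙ = 1.192n²π²/2.269² - 1.
First three modes:
  n=1: λ₁ = 1.192π²/2.269² - 1 ≈ 1.285
  n=2: λ₂ = 4.768π²/2.269² - 1 ≈ 8.14
  n=3: λ₃ = 10.728π²/2.269² - 1 ≈ 19.566
Since 1.192π²/2.269² ≈ 2.285 > 1, all λₙ > 0.
The n=1 mode decays slowest → dominates as t → ∞.
Asymptotic: v ~ c₁ sin(πx/2.269) e^{-λ₁t} with decay rate λ₁ ≈ 1.285.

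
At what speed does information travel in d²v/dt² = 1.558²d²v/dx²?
Speed = 1.558. Information travels along characteristics x = x₀ ± 1.558t.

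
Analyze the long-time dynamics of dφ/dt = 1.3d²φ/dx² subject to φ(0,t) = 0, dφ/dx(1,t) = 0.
Long-time behavior: φ → 0. Heat escapes through the Dirichlet boundary.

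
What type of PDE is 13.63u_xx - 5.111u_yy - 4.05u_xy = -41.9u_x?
Rewriting in standard form: 13.63u_xx - 4.05u_xy - 5.111u_yy + 41.9u_x = 0. With A = 13.63, B = -4.05, C = -5.111, the discriminant is 295.05422. This is a hyperbolic PDE.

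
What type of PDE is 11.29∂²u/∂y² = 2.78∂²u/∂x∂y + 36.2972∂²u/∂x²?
Rewriting in standard form: -36.2972∂²u/∂x² - 2.78∂²u/∂x∂y + 11.29∂²u/∂y² = 0. With A = -36.2972, B = -2.78, C = 11.29, the discriminant is 1646.909952. This is a hyperbolic PDE.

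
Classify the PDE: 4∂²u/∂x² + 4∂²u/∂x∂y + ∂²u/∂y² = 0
A = 4, B = 4, C = 1. Discriminant B² - 4AC = 0. Since 0 = 0, parabolic.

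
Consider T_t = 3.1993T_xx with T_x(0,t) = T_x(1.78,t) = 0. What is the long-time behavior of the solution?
As t → ∞, T → constant (steady state). Heat is conserved (no flux at boundaries); solution approaches the spatial average.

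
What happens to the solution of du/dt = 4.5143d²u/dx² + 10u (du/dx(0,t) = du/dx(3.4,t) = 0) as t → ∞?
u grows unboundedly. With Neumann BCs the constant mode has diffusion eigenvalue 0, so any r > 0 makes it grow like e^(10t); solution grows exponentially.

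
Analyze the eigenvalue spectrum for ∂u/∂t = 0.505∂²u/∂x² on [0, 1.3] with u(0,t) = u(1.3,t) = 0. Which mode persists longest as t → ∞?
Eigenvalues: λₙ = 0.505n²π²/1.3².
First three modes:
  n=1: λ₁ = 0.505π²/1.3² ≈ 2.949
  n=2: λ₂ = 2.02π²/1.3² ≈ 11.797 (4× faster decay)
  n=3: λ₃ = 4.545π²/1.3² ≈ 26.543 (9× faster decay)
As t → ∞, higher modes decay exponentially faster. The n=1 mode dominates: u ~ c₁ sin(πx/1.3) e^{-λ₁t}.
Decay rate: λ₁ = 0.505π²/1.3² ≈ 2.949.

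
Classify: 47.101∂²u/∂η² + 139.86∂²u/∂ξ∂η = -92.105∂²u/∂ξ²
Rewriting in standard form: 92.105∂²u/∂ξ² + 139.86∂²u/∂ξ∂η + 47.101∂²u/∂η² = 0. Hyperbolic (discriminant = 2207.86918).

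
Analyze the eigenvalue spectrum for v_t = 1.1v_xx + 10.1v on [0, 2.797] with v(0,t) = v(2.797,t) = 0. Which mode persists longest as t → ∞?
Eigenvalues: λₙ = 1.1n²π²/2.797² - 10.1.
First three modes:
  n=1: λ₁ = 1.1π²/2.797² - 10.1 ≈ -8.712
  n=2: λ₂ = 4.4π²/2.797² - 10.1 ≈ -4.549
  n=3: λ₃ = 9.9π²/2.797² - 10.1 ≈ 2.39
Since 1.1π²/2.797² ≈ 1.388 < 10.1, λ₁ < 0.
The n=1 mode grows fastest (−λₙ is largest for n=1) → dominates.
Asymptotic: v ~ c₁ sin(πx/2.797) e^{8.712t} (exponential growth at rate −λ₁ ≈ 8.712).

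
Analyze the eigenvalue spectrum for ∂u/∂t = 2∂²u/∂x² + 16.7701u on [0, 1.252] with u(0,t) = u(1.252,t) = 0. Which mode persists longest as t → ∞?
Eigenvalues: λₙ = 2n²π²/1.252² - 16.7701.
First three modes:
  n=1: λ₁ = 2π²/1.252² - 16.7701 ≈ -4.177
  n=2: λ₂ = 8π²/1.252² - 16.7701 ≈ 33.601
  n=3: λ₃ = 18π²/1.252² - 16.7701 ≈ 96.565
Since 2π²/1.252² ≈ 12.593 < 16.7701, λ₁ < 0.
The n=1 mode grows fastest (−λₙ is largest for n=1) → dominates.
Asymptotic: u ~ c₁ sin(πx/1.252) e^{4.177t} (exponential growth at rate −λ₁ ≈ 4.177).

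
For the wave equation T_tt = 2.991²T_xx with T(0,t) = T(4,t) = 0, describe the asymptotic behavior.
T oscillates (no decay). Energy is conserved; the solution oscillates indefinitely as standing waves.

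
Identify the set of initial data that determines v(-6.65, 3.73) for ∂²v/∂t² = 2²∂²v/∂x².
Domain of dependence: [-14.11, 0.81]. Signals travel at speed 2, so data within |x - -6.65| ≤ 2·3.73 = 7.46 can reach the point.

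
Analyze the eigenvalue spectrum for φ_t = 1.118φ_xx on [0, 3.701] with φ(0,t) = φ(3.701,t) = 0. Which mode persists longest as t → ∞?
Eigenvalues: λₙ = 1.118n²π²/3.701².
First three modes:
  n=1: λ₁ = 1.118π²/3.701² ≈ 0.806
  n=2: λ₂ = 4.472π²/3.701² ≈ 3.222 (4× faster decay)
  n=3: λ₃ = 10.062π²/3.701² ≈ 7.25 (9× faster decay)
As t → ∞, higher modes decay exponentially faster. The n=1 mode dominates: φ ~ c₁ sin(πx/3.701) e^{-λ₁t}.
Decay rate: λ₁ = 1.118π²/3.701² ≈ 0.806.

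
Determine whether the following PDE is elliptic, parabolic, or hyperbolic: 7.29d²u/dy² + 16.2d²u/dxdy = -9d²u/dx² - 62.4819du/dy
Rewriting in standard form: 9d²u/dx² + 16.2d²u/dxdy + 7.29d²u/dy² + 62.4819du/dy = 0. Coefficients: A = 9, B = 16.2, C = 7.29. B² - 4AC = 0, which is zero, so the equation is parabolic.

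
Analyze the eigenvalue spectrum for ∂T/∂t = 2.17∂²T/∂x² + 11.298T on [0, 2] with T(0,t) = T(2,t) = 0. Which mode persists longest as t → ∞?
Eigenvalues: λₙ = 2.17n²π²/2² - 11.298.
First three modes:
  n=1: λ₁ = 2.17π²/2² - 11.298 ≈ -5.944
  n=2: λ₂ = 8.68π²/2² - 11.298 ≈ 10.119
  n=3: λ₃ = 19.53π²/2² - 11.298 ≈ 36.89
Since 2.17π²/2² ≈ 5.354 < 11.298, λ₁ < 0.
The n=1 mode grows fastest (−λₙ is largest for n=1) → dominates.
Asymptotic: T ~ c₁ sin(πx/2) e^{5.944t} (exponential growth at rate −λ₁ ≈ 5.944).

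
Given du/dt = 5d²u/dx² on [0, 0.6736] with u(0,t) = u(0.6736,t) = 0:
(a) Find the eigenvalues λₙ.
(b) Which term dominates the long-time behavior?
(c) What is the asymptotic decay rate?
Eigenvalues: λₙ = 5n²π²/0.6736².
First three modes:
  n=1: λ₁ = 5π²/0.6736² ≈ 108.759
  n=2: λ₂ = 20π²/0.6736² ≈ 435.036 (4× faster decay)
  n=3: λ₃ = 45π²/0.6736² ≈ 978.832 (9× faster decay)
As t → ∞, higher modes decay exponentially faster. The n=1 mode dominates: u ~ c₁ sin(πx/0.6736) e^{-λ₁t}.
Decay rate: λ₁ = 5π²/0.6736² ≈ 108.759.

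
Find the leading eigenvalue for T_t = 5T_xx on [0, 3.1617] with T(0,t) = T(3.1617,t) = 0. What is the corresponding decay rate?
Eigenvalues: λₙ = 5n²π²/3.1617².
First three modes:
  n=1: λ₁ = 5π²/3.1617² ≈ 4.937
  n=2: λ₂ = 20π²/3.1617² ≈ 19.746 (4× faster decay)
  n=3: λ₃ = 45π²/3.1617² ≈ 44.429 (9× faster decay)
As t → ∞, higher modes decay exponentially faster. The n=1 mode dominates: T ~ c₁ sin(πx/3.1617) e^{-λ₁t}.
Decay rate: λ₁ = 5π²/3.1617² ≈ 4.937.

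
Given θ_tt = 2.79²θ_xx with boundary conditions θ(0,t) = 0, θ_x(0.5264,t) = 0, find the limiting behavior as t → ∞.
θ oscillates (no decay). Energy is conserved; the solution oscillates indefinitely as standing waves.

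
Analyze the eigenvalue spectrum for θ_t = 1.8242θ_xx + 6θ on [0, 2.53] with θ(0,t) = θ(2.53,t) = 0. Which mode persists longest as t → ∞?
Eigenvalues: λₙ = 1.8242n²π²/2.53² - 6.
First three modes:
  n=1: λ₁ = 1.8242π²/2.53² - 6 ≈ -3.187
  n=2: λ₂ = 7.2968π²/2.53² - 6 ≈ 5.251
  n=3: λ₃ = 16.4178π²/2.53² - 6 ≈ 19.315
Since 1.8242π²/2.53² ≈ 2.813 < 6, λ₁ < 0.
The n=1 mode grows fastest (−λₙ is largest for n=1) → dominates.
Asymptotic: θ ~ c₁ sin(πx/2.53) e^{3.187t} (exponential growth at rate −λ₁ ≈ 3.187).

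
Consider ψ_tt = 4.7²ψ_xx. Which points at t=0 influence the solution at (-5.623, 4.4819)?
Domain of dependence: [-26.68793, 15.44193]. Signals travel at speed 4.7, so data within |x - -5.623| ≤ 4.7·4.4819 = 21.06493 can reach the point.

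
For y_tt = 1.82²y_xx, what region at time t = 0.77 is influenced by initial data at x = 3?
Domain of influence: [1.5986, 4.4014]. Data at x = 3 spreads outward at speed 1.82.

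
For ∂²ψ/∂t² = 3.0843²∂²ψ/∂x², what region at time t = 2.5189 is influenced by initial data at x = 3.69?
Domain of influence: [-4.07904327, 11.45904327]. Data at x = 3.69 spreads outward at speed 3.0843.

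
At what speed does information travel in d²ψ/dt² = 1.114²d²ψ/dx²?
Speed = 1.114. Information travels along characteristics x = x₀ ± 1.114t.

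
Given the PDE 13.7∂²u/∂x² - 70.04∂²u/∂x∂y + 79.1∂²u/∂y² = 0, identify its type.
The second-order coefficients are A = 13.7, B = -70.04, C = 79.1. Since B² - 4AC = 570.9216 > 0, this is a hyperbolic PDE.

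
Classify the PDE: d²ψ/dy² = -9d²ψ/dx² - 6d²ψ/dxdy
Rewriting in standard form: 9d²ψ/dx² + 6d²ψ/dxdy + d²ψ/dy² = 0. A = 9, B = 6, C = 1. Discriminant B² - 4AC = 0. Since 0 = 0, parabolic.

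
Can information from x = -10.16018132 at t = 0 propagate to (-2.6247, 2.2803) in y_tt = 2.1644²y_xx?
No. The domain of dependence is [-7.56018132, 2.31078132], and -10.16018132 is outside this interval.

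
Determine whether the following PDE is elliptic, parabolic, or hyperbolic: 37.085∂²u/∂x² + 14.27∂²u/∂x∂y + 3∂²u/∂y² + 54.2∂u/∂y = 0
Coefficients: A = 37.085, B = 14.27, C = 3. B² - 4AC = -241.3871, which is negative, so the equation is elliptic.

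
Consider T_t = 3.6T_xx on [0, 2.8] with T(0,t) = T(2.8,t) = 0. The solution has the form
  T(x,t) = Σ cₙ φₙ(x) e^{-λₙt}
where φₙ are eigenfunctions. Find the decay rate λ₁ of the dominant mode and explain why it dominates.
Eigenvalues: λₙ = 3.6n²π²/2.8².
First three modes:
  n=1: λ₁ = 3.6π²/2.8² ≈ 4.532
  n=2: λ₂ = 14.4π²/2.8² ≈ 18.128 (4× faster decay)
  n=3: λ₃ = 32.4π²/2.8² ≈ 40.788 (9× faster decay)
As t → ∞, higher modes decay exponentially faster. The n=1 mode dominates: T ~ c₁ sin(πx/2.8) e^{-λ₁t}.
Decay rate: λ₁ = 3.6π²/2.8² ≈ 4.532.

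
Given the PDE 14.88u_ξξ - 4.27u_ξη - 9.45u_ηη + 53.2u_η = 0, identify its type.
The second-order coefficients are A = 14.88, B = -4.27, C = -9.45. Since B² - 4AC = 580.6969 > 0, this is a hyperbolic PDE.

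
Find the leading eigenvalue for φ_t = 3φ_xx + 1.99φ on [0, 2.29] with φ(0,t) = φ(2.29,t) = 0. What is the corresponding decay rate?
Eigenvalues: λₙ = 3n²π²/2.29² - 1.99.
First three modes:
  n=1: λ₁ = 3π²/2.29² - 1.99 ≈ 3.656
  n=2: λ₂ = 12π²/2.29² - 1.99 ≈ 20.594
  n=3: λ₃ = 27π²/2.29² - 1.99 ≈ 48.825
Since 3π²/2.29² ≈ 5.646 > 1.99, all λₙ > 0.
The n=1 mode decays slowest → dominates as t → ∞.
Asymptotic: φ ~ c₁ sin(πx/2.29) e^{-λ₁t} with decay rate λ₁ ≈ 3.656.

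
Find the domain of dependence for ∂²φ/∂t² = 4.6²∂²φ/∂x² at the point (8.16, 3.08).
Domain of dependence: [-6.008, 22.328]. Signals travel at speed 4.6, so data within |x - 8.16| ≤ 4.6·3.08 = 14.168 can reach the point.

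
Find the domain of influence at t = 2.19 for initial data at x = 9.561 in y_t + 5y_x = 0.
At x = 20.511. The characteristic carries data from (9.561, 0) to (20.511, 2.19).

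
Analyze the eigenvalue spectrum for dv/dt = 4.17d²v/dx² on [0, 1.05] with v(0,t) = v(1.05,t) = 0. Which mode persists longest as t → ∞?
Eigenvalues: λₙ = 4.17n²π²/1.05².
First three modes:
  n=1: λ₁ = 4.17π²/1.05² ≈ 37.33
  n=2: λ₂ = 16.68π²/1.05² ≈ 149.32 (4× faster decay)
  n=3: λ₃ = 37.53π²/1.05² ≈ 335.969 (9× faster decay)
As t → ∞, higher modes decay exponentially faster. The n=1 mode dominates: v ~ c₁ sin(πx/1.05) e^{-λ₁t}.
Decay rate: λ₁ = 4.17π²/1.05² ≈ 37.33.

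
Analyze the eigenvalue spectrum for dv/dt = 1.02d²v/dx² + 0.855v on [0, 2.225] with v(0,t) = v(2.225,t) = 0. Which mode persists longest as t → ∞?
Eigenvalues: λₙ = 1.02n²π²/2.225² - 0.855.
First three modes:
  n=1: λ₁ = 1.02π²/2.225² - 0.855 ≈ 1.178
  n=2: λ₂ = 4.08π²/2.225² - 0.855 ≈ 7.279
  n=3: λ₃ = 9.18π²/2.225² - 0.855 ≈ 17.446
Since 1.02π²/2.225² ≈ 2.033 > 0.855, all λₙ > 0.
The n=1 mode decays slowest → dominates as t → ∞.
Asymptotic: v ~ c₁ sin(πx/2.225) e^{-λ₁t} with decay rate λ₁ ≈ 1.178.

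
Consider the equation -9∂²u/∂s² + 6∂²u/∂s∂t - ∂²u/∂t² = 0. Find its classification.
Parabolic. (A = -9, B = 6, C = -1 gives B² - 4AC = 0.)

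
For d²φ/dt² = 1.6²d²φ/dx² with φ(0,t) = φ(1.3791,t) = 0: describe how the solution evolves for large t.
φ oscillates (no decay). Energy is conserved; the solution oscillates indefinitely as standing waves.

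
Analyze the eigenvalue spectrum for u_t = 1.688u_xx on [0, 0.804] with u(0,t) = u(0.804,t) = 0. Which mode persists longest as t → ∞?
Eigenvalues: λₙ = 1.688n²π²/0.804².
First three modes:
  n=1: λ₁ = 1.688π²/0.804² ≈ 25.773
  n=2: λ₂ = 6.752π²/0.804² ≈ 103.091 (4× faster decay)
  n=3: λ₃ = 15.192π²/0.804² ≈ 231.954 (9× faster decay)
As t → ∞, higher modes decay exponentially faster. The n=1 mode dominates: u ~ c₁ sin(πx/0.804) e^{-λ₁t}.
Decay rate: λ₁ = 1.688π²/0.804² ≈ 25.773.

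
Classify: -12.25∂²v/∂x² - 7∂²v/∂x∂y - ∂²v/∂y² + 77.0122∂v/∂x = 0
Parabolic (discriminant = 0).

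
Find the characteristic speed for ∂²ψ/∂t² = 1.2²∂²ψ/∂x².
Speed = 1.2. Information travels along characteristics x = x₀ ± 1.2t.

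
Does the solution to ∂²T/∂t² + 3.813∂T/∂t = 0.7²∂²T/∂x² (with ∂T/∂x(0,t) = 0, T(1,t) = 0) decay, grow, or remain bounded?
T → 0. Damping (γ=3.813) dissipates energy; oscillations decay exponentially.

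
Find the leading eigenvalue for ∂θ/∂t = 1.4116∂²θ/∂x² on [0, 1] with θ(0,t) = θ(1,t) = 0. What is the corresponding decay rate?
Eigenvalues: λₙ = 1.4116n²π².
First three modes:
  n=1: λ₁ = 1.4116π² ≈ 13.932
  n=2: λ₂ = 5.6464π² ≈ 55.728 (4× faster decay)
  n=3: λ₃ = 12.7044π² ≈ 125.387 (9× faster decay)
As t → ∞, higher modes decay exponentially faster. The n=1 mode dominates: θ ~ c₁ sin(πx) e^{-λ₁t}.
Decay rate: λ₁ = 1.4116π² ≈ 13.932.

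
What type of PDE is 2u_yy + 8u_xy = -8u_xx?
Rewriting in standard form: 8u_xx + 8u_xy + 2u_yy = 0. With A = 8, B = 8, C = 2, the discriminant is 0. This is a parabolic PDE.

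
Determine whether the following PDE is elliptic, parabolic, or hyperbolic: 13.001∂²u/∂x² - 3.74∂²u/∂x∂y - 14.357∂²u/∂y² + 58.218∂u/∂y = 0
Coefficients: A = 13.001, B = -3.74, C = -14.357. B² - 4AC = 760.609028, which is positive, so the equation is hyperbolic.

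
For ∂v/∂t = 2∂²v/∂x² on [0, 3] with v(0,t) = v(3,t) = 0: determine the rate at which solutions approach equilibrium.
Eigenvalues: λₙ = 2n²π²/3².
First three modes:
  n=1: λ₁ = 2π²/3² ≈ 2.193
  n=2: λ₂ = 8π²/3² ≈ 8.773 (4× faster decay)
  n=3: λ₃ = 18π²/3² ≈ 19.739 (9× faster decay)
As t → ∞, higher modes decay exponentially faster. The n=1 mode dominates: v ~ c₁ sin(πx/3) e^{-λ₁t}.
Decay rate: λ₁ = 2π²/3² ≈ 2.193.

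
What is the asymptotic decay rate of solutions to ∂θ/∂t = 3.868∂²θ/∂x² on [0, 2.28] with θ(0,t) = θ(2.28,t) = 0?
Eigenvalues: λₙ = 3.868n²π²/2.28².
First three modes:
  n=1: λ₁ = 3.868π²/2.28² ≈ 7.344
  n=2: λ₂ = 15.472π²/2.28² ≈ 29.375 (4× faster decay)
  n=3: λ₃ = 34.812π²/2.28² ≈ 66.094 (9× faster decay)
As t → ∞, higher modes decay exponentially faster. The n=1 mode dominates: θ ~ c₁ sin(πx/2.28) e^{-λ₁t}.
Decay rate: λ₁ = 3.868π²/2.28² ≈ 7.344.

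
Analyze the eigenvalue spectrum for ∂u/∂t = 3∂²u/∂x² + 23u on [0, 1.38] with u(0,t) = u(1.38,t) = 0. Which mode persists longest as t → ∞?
Eigenvalues: λₙ = 3n²π²/1.38² - 23.
First three modes:
  n=1: λ₁ = 3π²/1.38² - 23 ≈ -7.452
  n=2: λ₂ = 12π²/1.38² - 23 ≈ 39.19
  n=3: λ₃ = 27π²/1.38² - 23 ≈ 116.928
Since 3π²/1.38² ≈ 15.548 < 23, λ₁ < 0.
The n=1 mode grows fastest (−λₙ is largest for n=1) → dominates.
Asymptotic: u ~ c₁ sin(πx/1.38) e^{7.452t} (exponential growth at rate −λ₁ ≈ 7.452).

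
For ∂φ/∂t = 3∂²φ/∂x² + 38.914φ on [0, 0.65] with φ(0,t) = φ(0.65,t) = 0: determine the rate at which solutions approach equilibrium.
Eigenvalues: λₙ = 3n²π²/0.65² - 38.914.
First three modes:
  n=1: λ₁ = 3π²/0.65² - 38.914 ≈ 31.166
  n=2: λ₂ = 12π²/0.65² - 38.914 ≈ 241.406
  n=3: λ₃ = 27π²/0.65² - 38.914 ≈ 591.806
Since 3π²/0.65² ≈ 70.08 > 38.914, all λₙ > 0.
The n=1 mode decays slowest → dominates as t → ∞.
Asymptotic: φ ~ c₁ sin(πx/0.65) e^{-λ₁t} with decay rate λ₁ ≈ 31.166.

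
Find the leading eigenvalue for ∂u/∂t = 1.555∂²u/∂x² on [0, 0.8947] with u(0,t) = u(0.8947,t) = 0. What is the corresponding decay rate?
Eigenvalues: λₙ = 1.555n²π²/0.8947².
First three modes:
  n=1: λ₁ = 1.555π²/0.8947² ≈ 19.172
  n=2: λ₂ = 6.22π²/0.8947² ≈ 76.689 (4× faster decay)
  n=3: λ₃ = 13.995π²/0.8947² ≈ 172.551 (9× faster decay)
As t → ∞, higher modes decay exponentially faster. The n=1 mode dominates: u ~ c₁ sin(πx/0.8947) e^{-λ₁t}.
Decay rate: λ₁ = 1.555π²/0.8947² ≈ 19.172.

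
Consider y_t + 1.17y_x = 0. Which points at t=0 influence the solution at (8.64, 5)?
A single point: x = 2.79. The characteristic through (8.64, 5) is x - 1.17t = const, so x = 8.64 - 1.17·5 = 2.79.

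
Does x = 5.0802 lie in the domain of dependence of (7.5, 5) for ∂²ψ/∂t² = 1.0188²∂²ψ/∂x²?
Yes. The domain of dependence is [2.406, 12.594], and 5.0802 ∈ [2.406, 12.594].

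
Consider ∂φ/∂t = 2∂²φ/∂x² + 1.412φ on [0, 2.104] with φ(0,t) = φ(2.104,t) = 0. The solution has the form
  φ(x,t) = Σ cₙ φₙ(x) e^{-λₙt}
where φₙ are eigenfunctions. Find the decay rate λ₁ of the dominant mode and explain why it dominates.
Eigenvalues: λₙ = 2n²π²/2.104² - 1.412.
First three modes:
  n=1: λ₁ = 2π²/2.104² - 1.412 ≈ 3.047
  n=2: λ₂ = 8π²/2.104² - 1.412 ≈ 16.424
  n=3: λ₃ = 18π²/2.104² - 1.412 ≈ 38.719
Since 2π²/2.104² ≈ 4.459 > 1.412, all λₙ > 0.
The n=1 mode decays slowest → dominates as t → ∞.
Asymptotic: φ ~ c₁ sin(πx/2.104) e^{-λ₁t} with decay rate λ₁ ≈ 3.047.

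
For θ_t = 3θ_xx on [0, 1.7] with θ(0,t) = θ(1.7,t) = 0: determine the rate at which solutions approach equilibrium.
Eigenvalues: λₙ = 3n²π²/1.7².
First three modes:
  n=1: λ₁ = 3π²/1.7² ≈ 10.245
  n=2: λ₂ = 12π²/1.7² ≈ 40.981 (4× faster decay)
  n=3: λ₃ = 27π²/1.7² ≈ 92.207 (9× faster decay)
As t → ∞, higher modes decay exponentially faster. The n=1 mode dominates: θ ~ c₁ sin(πx/1.7) e^{-λ₁t}.
Decay rate: λ₁ = 3π²/1.7² ≈ 10.245.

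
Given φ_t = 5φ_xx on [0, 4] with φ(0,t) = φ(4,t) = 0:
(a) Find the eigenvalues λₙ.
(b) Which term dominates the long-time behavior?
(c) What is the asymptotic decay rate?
Eigenvalues: λₙ = 5n²π²/4².
First three modes:
  n=1: λ₁ = 5π²/4² ≈ 3.084
  n=2: λ₂ = 20π²/4² ≈ 12.337 (4× faster decay)
  n=3: λ₃ = 45π²/4² ≈ 27.758 (9× faster decay)
As t → ∞, higher modes decay exponentially faster. The n=1 mode dominates: φ ~ c₁ sin(πx/4) e^{-λ₁t}.
Decay rate: λ₁ = 5π²/4² ≈ 3.084.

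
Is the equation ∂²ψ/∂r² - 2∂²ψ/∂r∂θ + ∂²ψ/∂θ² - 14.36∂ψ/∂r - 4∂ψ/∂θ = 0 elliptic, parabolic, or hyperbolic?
Computing B² - 4AC with A = 1, B = -2, C = 1: discriminant = 0 (zero). Answer: parabolic.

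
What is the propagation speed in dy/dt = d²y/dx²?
Infinite. The heat equation is parabolic, not hyperbolic, so disturbances propagate instantly.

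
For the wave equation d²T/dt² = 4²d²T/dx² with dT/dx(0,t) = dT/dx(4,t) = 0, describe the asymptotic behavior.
T oscillates about a mean that drifts linearly in t (generically unbounded; no decay). There is no damping, so the nonconstant modes persist as standing waves (energy conserved, no decay). But with Neumann conditions at both ends the constant mode has eigenvalue 0: the spatial mean M(t) of T satisfies M'' = 0, so M(t) = M(0) + M'(0)·t. Unless the initial velocity has zero mean (∫T_t(x,0)dx = 0), the solution grows linearly in t (unbounded, though not exponentially); if it does have zero mean, the solution stays bounded and simply oscillates.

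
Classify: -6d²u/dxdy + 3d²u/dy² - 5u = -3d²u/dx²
Rewriting in standard form: 3d²u/dx² - 6d²u/dxdy + 3d²u/dy² - 5u = 0. Parabolic (discriminant = 0).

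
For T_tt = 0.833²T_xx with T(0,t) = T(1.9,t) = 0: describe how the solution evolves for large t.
T oscillates (no decay). Energy is conserved; the solution oscillates indefinitely as standing waves.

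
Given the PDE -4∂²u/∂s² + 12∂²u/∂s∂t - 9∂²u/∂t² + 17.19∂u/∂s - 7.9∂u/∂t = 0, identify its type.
The second-order coefficients are A = -4, B = 12, C = -9. Since B² - 4AC = 0 = 0, this is a parabolic PDE.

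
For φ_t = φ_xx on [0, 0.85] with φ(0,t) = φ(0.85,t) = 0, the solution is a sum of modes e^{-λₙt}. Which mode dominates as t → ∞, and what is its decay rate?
Eigenvalues: λₙ = n²π²/0.85².
First three modes:
  n=1: λ₁ = π²/0.85² ≈ 13.66
  n=2: λ₂ = 4π²/0.85² ≈ 54.641 (4× faster decay)
  n=3: λ₃ = 9π²/0.85² ≈ 122.943 (9× faster decay)
As t → ∞, higher modes decay exponentially faster. The n=1 mode dominates: φ ~ c₁ sin(πx/0.85) e^{-λ₁t}.
Decay rate: λ₁ = π²/0.85² ≈ 13.66.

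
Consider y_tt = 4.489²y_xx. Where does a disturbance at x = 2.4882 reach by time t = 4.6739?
Domain of influence: [-18.4929371, 23.4693371]. Data at x = 2.4882 spreads outward at speed 4.489.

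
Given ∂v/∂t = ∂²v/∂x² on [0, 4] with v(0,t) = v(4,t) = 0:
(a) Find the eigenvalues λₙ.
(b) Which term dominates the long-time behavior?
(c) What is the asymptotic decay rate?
Eigenvalues: λₙ = n²π²/4².
First three modes:
  n=1: λ₁ = π²/4² ≈ 0.617
  n=2: λ₂ = 4π²/4² ≈ 2.467 (4× faster decay)
  n=3: λ₃ = 9π²/4² ≈ 5.552 (9× faster decay)
As t → ∞, higher modes decay exponentially faster. The n=1 mode dominates: v ~ c₁ sin(πx/4) e^{-λ₁t}.
Decay rate: λ₁ = π²/4² ≈ 0.617.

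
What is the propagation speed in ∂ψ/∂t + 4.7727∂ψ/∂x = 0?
Speed = 4.7727. Information travels along x - 4.7727t = const (rightward).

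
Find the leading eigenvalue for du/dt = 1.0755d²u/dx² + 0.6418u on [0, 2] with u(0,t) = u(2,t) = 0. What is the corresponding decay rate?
Eigenvalues: λₙ = 1.0755n²π²/2² - 0.6418.
First three modes:
  n=1: λ₁ = 1.0755π²/2² - 0.6418 ≈ 2.012
  n=2: λ₂ = 4.302π²/2² - 0.6418 ≈ 9.973
  n=3: λ₃ = 9.6795π²/2² - 0.6418 ≈ 23.241
Since 1.0755π²/2² ≈ 2.654 > 0.6418, all λₙ > 0.
The n=1 mode decays slowest → dominates as t → ∞.
Asymptotic: u ~ c₁ sin(πx/2) e^{-λ₁t} with decay rate λ₁ ≈ 2.012.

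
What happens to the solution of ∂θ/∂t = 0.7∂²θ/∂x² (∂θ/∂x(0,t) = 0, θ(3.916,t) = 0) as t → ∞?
θ → 0. Heat escapes through the Dirichlet boundary.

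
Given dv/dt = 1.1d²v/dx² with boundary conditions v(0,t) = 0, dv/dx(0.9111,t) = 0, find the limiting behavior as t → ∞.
v → 0. Heat escapes through the Dirichlet boundary.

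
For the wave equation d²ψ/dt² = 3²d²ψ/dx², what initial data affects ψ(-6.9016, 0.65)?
Domain of dependence: [-8.8516, -4.9516]. Signals travel at speed 3, so data within |x - -6.9016| ≤ 3·0.65 = 1.95 can reach the point.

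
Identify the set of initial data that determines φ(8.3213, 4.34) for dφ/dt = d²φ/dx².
The entire real line. The heat equation has infinite propagation speed: any initial disturbance instantly affects all points (though exponentially small far away).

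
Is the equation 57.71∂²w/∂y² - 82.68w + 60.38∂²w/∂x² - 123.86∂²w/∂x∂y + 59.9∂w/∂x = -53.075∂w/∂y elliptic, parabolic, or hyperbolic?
Rewriting in standard form: 60.38∂²w/∂x² - 123.86∂²w/∂x∂y + 57.71∂²w/∂y² + 59.9∂w/∂x + 53.075∂w/∂y - 82.68w = 0. Computing B² - 4AC with A = 60.38, B = -123.86, C = 57.71: discriminant = 1403.1804 (positive). Answer: hyperbolic.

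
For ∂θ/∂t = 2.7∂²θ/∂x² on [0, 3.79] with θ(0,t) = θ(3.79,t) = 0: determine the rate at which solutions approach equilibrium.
Eigenvalues: λₙ = 2.7n²π²/3.79².
First three modes:
  n=1: λ₁ = 2.7π²/3.79² ≈ 1.855
  n=2: λ₂ = 10.8π²/3.79² ≈ 7.421 (4× faster decay)
  n=3: λ₃ = 24.3π²/3.79² ≈ 16.697 (9× faster decay)
As t → ∞, higher modes decay exponentially faster. The n=1 mode dominates: θ ~ c₁ sin(πx/3.79) e^{-λ₁t}.
Decay rate: λ₁ = 2.7π²/3.79² ≈ 1.855.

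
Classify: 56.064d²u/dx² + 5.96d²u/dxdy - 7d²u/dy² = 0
Hyperbolic (discriminant = 1605.3136).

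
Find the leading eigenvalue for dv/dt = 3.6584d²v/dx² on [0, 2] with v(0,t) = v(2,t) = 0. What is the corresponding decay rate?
Eigenvalues: λₙ = 3.6584n²π²/2².
First three modes:
  n=1: λ₁ = 3.6584π²/2² ≈ 9.027
  n=2: λ₂ = 14.6336π²/2² ≈ 36.107 (4× faster decay)
  n=3: λ₃ = 32.9256π²/2² ≈ 81.241 (9× faster decay)
As t → ∞, higher modes decay exponentially faster. The n=1 mode dominates: v ~ c₁ sin(πx/2) e^{-λ₁t}.
Decay rate: λ₁ = 3.6584π²/2² ≈ 9.027.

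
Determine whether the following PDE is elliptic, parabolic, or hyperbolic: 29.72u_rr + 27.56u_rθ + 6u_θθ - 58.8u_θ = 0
Coefficients: A = 29.72, B = 27.56, C = 6. B² - 4AC = 46.2736, which is positive, so the equation is hyperbolic.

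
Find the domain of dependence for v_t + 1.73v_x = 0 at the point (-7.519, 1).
A single point: x = -9.249. The characteristic through (-7.519, 1) is x - 1.73t = const, so x = -7.519 - 1.73·1 = -9.249.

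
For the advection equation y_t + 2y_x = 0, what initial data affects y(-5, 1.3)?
A single point: x = -7.6. The characteristic through (-5, 1.3) is x - 2t = const, so x = -5 - 2·1.3 = -7.6.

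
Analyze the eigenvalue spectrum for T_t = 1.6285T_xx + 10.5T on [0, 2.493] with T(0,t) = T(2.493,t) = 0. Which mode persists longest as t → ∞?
Eigenvalues: λₙ = 1.6285n²π²/2.493² - 10.5.
First three modes:
  n=1: λ₁ = 1.6285π²/2.493² - 10.5 ≈ -7.914
  n=2: λ₂ = 6.514π²/2.493² - 10.5 ≈ -0.156
  n=3: λ₃ = 14.6565π²/2.493² - 10.5 ≈ 12.775
Since 1.6285π²/2.493² ≈ 2.586 < 10.5, λ₁ < 0.
The n=1 mode grows fastest (−λₙ is largest for n=1) → dominates.
Asymptotic: T ~ c₁ sin(πx/2.493) e^{7.914t} (exponential growth at rate −λ₁ ≈ 7.914).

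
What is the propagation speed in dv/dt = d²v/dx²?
Infinite. The heat equation is parabolic, not hyperbolic, so disturbances propagate instantly.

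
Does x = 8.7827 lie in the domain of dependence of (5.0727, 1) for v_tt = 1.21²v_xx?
No. The domain of dependence is [3.8627, 6.2827], and 8.7827 is outside this interval.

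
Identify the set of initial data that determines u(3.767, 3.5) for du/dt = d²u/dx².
The entire real line. The heat equation has infinite propagation speed: any initial disturbance instantly affects all points (though exponentially small far away).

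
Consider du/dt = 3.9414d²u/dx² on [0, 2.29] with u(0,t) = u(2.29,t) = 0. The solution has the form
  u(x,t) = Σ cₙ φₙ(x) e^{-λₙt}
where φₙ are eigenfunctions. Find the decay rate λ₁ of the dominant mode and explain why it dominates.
Eigenvalues: λₙ = 3.9414n²π²/2.29².
First three modes:
  n=1: λ₁ = 3.9414π²/2.29² ≈ 7.418
  n=2: λ₂ = 15.7656π²/2.29² ≈ 29.671 (4× faster decay)
  n=3: λ₃ = 35.4726π²/2.29² ≈ 66.761 (9× faster decay)
As t → ∞, higher modes decay exponentially faster. The n=1 mode dominates: u ~ c₁ sin(πx/2.29) e^{-λ₁t}.
Decay rate: λ₁ = 3.9414π²/2.29² ≈ 7.418.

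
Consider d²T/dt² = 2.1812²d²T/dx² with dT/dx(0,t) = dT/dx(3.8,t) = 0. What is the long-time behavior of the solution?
As t → ∞, T oscillates about a mean that drifts linearly in t (generically unbounded; no decay). There is no damping, so the nonconstant modes persist as standing waves (energy conserved, no decay). But with Neumann conditions at both ends the constant mode has eigenvalue 0: the spatial mean M(t) of T satisfies M'' = 0, so M(t) = M(0) + M'(0)·t. Unless the initial velocity has zero mean (∫T_t(x,0)dx = 0), the solution grows linearly in t (unbounded, though not exponentially); if it does have zero mean, the solution stays bounded and simply oscillates.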